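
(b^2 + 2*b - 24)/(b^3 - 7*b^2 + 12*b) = (b + 6)/(b*(b - 3))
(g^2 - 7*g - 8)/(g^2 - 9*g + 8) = (g + 1)/(g - 1)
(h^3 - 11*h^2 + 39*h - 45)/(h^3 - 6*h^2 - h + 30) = (h - 3)/(h + 2)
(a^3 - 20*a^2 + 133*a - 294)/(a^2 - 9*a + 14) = (a^2 - 13*a + 42)/(a - 2)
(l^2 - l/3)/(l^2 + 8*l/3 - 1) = l/(l + 3)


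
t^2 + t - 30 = (t - 5)*(t + 6)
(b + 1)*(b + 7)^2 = b^3 + 15*b^2 + 63*b + 49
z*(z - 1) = z^2 - z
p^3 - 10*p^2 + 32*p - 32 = (p - 4)^2*(p - 2)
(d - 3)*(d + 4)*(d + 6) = d^3 + 7*d^2 - 6*d - 72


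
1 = 1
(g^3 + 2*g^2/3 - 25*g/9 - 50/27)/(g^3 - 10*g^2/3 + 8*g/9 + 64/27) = (9*g^2 - 25)/(9*g^2 - 36*g + 32)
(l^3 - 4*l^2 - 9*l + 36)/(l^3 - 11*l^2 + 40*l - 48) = (l + 3)/(l - 4)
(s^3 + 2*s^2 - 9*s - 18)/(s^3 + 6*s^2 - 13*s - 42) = (s + 3)/(s + 7)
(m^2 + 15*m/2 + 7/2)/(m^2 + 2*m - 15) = (2*m^2 + 15*m + 7)/(2*(m^2 + 2*m - 15))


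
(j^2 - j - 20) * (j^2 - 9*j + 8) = j^4 - 10*j^3 - 3*j^2 + 172*j - 160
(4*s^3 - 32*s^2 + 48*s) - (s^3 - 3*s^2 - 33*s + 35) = 3*s^3 - 29*s^2 + 81*s - 35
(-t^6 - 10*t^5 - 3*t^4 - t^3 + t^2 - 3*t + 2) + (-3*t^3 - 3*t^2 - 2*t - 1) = -t^6 - 10*t^5 - 3*t^4 - 4*t^3 - 2*t^2 - 5*t + 1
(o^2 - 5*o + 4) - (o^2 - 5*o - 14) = 18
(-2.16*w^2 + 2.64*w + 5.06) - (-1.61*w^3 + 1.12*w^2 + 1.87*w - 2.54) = 1.61*w^3 - 3.28*w^2 + 0.77*w + 7.6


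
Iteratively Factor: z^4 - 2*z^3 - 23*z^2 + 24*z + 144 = (z - 4)*(z^3 + 2*z^2 - 15*z - 36) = (z - 4)*(z + 3)*(z^2 - z - 12) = (z - 4)*(z + 3)^2*(z - 4)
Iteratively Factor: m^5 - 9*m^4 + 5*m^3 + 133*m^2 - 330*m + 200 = (m - 5)*(m^4 - 4*m^3 - 15*m^2 + 58*m - 40) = (m - 5)*(m - 1)*(m^3 - 3*m^2 - 18*m + 40) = (m - 5)*(m - 1)*(m + 4)*(m^2 - 7*m + 10) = (m - 5)^2*(m - 1)*(m + 4)*(m - 2)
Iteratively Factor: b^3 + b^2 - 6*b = (b + 3)*(b^2 - 2*b) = b*(b + 3)*(b - 2)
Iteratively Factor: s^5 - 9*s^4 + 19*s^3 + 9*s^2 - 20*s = (s - 4)*(s^4 - 5*s^3 - s^2 + 5*s) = s*(s - 4)*(s^3 - 5*s^2 - s + 5) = s*(s - 4)*(s + 1)*(s^2 - 6*s + 5) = s*(s - 5)*(s - 4)*(s + 1)*(s - 1)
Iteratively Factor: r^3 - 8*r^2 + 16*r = (r - 4)*(r^2 - 4*r) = r*(r - 4)*(r - 4)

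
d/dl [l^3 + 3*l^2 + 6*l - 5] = 3*l^2 + 6*l + 6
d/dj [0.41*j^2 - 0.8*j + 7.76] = 0.82*j - 0.8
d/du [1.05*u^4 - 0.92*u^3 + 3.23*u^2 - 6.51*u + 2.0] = 4.2*u^3 - 2.76*u^2 + 6.46*u - 6.51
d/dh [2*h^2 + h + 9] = 4*h + 1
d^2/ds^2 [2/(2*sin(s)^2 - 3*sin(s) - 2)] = 2*(16*sin(s)^4 - 18*sin(s)^3 + sin(s)^2 + 30*sin(s) - 26)/(3*sin(s) + cos(2*s) + 1)^3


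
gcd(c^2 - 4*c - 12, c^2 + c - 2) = c + 2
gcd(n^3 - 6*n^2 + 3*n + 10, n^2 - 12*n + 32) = 1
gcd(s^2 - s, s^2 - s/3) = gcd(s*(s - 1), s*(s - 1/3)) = s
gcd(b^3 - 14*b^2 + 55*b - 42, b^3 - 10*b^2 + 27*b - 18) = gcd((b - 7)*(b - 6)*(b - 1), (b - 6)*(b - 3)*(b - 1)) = b^2 - 7*b + 6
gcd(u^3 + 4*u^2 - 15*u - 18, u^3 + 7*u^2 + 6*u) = u^2 + 7*u + 6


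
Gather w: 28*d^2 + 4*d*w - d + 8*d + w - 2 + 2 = 28*d^2 + 7*d + w*(4*d + 1)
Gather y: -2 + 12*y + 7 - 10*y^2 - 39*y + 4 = -10*y^2 - 27*y + 9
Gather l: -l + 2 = 2 - l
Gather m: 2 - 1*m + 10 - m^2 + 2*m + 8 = -m^2 + m + 20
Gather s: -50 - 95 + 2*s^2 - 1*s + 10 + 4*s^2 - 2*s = 6*s^2 - 3*s - 135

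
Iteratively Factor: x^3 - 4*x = (x + 2)*(x^2 - 2*x) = (x - 2)*(x + 2)*(x)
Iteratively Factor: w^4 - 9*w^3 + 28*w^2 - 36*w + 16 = (w - 4)*(w^3 - 5*w^2 + 8*w - 4) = (w - 4)*(w - 2)*(w^2 - 3*w + 2) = (w - 4)*(w - 2)^2*(w - 1)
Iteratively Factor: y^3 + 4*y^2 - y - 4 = (y - 1)*(y^2 + 5*y + 4) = (y - 1)*(y + 1)*(y + 4)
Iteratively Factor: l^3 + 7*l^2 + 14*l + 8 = (l + 2)*(l^2 + 5*l + 4) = (l + 1)*(l + 2)*(l + 4)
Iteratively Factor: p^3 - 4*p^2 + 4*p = (p - 2)*(p^2 - 2*p) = p*(p - 2)*(p - 2)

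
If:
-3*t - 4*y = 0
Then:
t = -4*y/3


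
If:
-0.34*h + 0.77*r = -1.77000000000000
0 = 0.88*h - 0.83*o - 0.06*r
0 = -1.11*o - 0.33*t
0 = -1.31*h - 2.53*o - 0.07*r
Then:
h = -0.07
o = 0.10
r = -2.33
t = -0.33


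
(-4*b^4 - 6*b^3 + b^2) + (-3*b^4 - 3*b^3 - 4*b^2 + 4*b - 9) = -7*b^4 - 9*b^3 - 3*b^2 + 4*b - 9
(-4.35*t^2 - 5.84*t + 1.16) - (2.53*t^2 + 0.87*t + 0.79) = -6.88*t^2 - 6.71*t + 0.37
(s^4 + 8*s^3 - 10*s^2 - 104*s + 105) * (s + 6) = s^5 + 14*s^4 + 38*s^3 - 164*s^2 - 519*s + 630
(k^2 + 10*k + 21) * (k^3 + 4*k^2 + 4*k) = k^5 + 14*k^4 + 65*k^3 + 124*k^2 + 84*k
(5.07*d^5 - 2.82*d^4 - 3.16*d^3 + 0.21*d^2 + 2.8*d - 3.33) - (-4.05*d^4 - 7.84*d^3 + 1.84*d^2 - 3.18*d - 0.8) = 5.07*d^5 + 1.23*d^4 + 4.68*d^3 - 1.63*d^2 + 5.98*d - 2.53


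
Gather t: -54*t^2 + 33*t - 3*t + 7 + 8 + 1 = -54*t^2 + 30*t + 16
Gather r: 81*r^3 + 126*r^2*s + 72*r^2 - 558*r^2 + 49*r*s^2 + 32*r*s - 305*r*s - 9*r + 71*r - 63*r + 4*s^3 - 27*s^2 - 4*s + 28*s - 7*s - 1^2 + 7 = 81*r^3 + r^2*(126*s - 486) + r*(49*s^2 - 273*s - 1) + 4*s^3 - 27*s^2 + 17*s + 6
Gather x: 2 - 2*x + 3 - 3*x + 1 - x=6 - 6*x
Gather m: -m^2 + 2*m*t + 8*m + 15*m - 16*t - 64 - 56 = -m^2 + m*(2*t + 23) - 16*t - 120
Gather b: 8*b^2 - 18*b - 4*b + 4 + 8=8*b^2 - 22*b + 12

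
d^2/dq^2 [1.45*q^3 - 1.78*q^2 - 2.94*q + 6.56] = 8.7*q - 3.56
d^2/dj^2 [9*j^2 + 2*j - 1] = 18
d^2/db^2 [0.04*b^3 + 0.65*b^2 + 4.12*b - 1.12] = 0.24*b + 1.3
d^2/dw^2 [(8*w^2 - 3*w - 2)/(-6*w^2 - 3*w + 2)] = 8*(63*w^3 - 18*w^2 + 54*w + 7)/(216*w^6 + 324*w^5 - 54*w^4 - 189*w^3 + 18*w^2 + 36*w - 8)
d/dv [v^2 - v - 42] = 2*v - 1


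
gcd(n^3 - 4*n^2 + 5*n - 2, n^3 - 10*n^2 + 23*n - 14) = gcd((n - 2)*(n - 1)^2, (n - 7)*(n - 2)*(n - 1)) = n^2 - 3*n + 2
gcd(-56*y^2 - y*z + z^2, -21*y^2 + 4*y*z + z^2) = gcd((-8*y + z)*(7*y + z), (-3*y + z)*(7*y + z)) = 7*y + z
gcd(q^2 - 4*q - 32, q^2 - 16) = q + 4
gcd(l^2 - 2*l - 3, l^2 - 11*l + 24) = l - 3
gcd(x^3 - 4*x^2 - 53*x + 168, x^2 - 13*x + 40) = x - 8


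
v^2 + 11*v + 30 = (v + 5)*(v + 6)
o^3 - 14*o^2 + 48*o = o*(o - 8)*(o - 6)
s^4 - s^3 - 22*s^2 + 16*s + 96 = (s - 4)*(s - 3)*(s + 2)*(s + 4)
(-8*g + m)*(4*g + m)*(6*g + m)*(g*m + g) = -192*g^4*m - 192*g^4 - 56*g^3*m^2 - 56*g^3*m + 2*g^2*m^3 + 2*g^2*m^2 + g*m^4 + g*m^3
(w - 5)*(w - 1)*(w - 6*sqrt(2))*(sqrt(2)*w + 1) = sqrt(2)*w^4 - 11*w^3 - 6*sqrt(2)*w^3 - sqrt(2)*w^2 + 66*w^2 - 55*w + 36*sqrt(2)*w - 30*sqrt(2)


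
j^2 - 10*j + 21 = (j - 7)*(j - 3)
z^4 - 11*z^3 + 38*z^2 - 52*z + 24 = (z - 6)*(z - 2)^2*(z - 1)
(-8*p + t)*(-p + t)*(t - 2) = 8*p^2*t - 16*p^2 - 9*p*t^2 + 18*p*t + t^3 - 2*t^2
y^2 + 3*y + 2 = (y + 1)*(y + 2)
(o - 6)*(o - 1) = o^2 - 7*o + 6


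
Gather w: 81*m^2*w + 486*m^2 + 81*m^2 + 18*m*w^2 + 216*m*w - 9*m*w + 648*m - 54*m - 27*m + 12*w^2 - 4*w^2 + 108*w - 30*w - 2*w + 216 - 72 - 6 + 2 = 567*m^2 + 567*m + w^2*(18*m + 8) + w*(81*m^2 + 207*m + 76) + 140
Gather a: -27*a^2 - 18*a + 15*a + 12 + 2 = -27*a^2 - 3*a + 14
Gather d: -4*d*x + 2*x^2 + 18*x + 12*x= -4*d*x + 2*x^2 + 30*x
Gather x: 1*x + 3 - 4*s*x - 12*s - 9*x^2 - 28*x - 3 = -12*s - 9*x^2 + x*(-4*s - 27)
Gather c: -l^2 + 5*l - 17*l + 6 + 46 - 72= -l^2 - 12*l - 20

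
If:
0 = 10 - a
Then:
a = 10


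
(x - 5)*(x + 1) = x^2 - 4*x - 5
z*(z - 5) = z^2 - 5*z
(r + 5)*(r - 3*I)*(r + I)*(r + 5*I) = r^4 + 5*r^3 + 3*I*r^3 + 13*r^2 + 15*I*r^2 + 65*r + 15*I*r + 75*I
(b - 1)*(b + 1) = b^2 - 1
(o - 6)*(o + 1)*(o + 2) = o^3 - 3*o^2 - 16*o - 12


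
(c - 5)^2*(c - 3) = c^3 - 13*c^2 + 55*c - 75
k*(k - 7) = k^2 - 7*k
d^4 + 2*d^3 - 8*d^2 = d^2*(d - 2)*(d + 4)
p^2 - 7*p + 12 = (p - 4)*(p - 3)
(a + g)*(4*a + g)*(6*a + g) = 24*a^3 + 34*a^2*g + 11*a*g^2 + g^3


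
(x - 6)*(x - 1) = x^2 - 7*x + 6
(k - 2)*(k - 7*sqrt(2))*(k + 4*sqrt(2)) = k^3 - 3*sqrt(2)*k^2 - 2*k^2 - 56*k + 6*sqrt(2)*k + 112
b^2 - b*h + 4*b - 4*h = (b + 4)*(b - h)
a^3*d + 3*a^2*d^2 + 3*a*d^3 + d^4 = d*(a + d)^3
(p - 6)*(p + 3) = p^2 - 3*p - 18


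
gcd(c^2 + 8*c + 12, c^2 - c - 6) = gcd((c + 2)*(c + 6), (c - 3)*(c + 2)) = c + 2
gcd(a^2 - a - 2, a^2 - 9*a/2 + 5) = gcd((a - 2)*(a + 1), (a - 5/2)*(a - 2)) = a - 2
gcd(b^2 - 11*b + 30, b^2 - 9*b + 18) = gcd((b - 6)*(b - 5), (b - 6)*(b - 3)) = b - 6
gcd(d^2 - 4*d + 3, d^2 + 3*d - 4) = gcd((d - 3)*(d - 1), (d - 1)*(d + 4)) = d - 1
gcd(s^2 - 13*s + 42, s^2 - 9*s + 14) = s - 7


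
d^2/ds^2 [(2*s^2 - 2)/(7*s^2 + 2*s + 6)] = 4*(-14*s^3 - 273*s^2 - 42*s + 74)/(343*s^6 + 294*s^5 + 966*s^4 + 512*s^3 + 828*s^2 + 216*s + 216)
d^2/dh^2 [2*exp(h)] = 2*exp(h)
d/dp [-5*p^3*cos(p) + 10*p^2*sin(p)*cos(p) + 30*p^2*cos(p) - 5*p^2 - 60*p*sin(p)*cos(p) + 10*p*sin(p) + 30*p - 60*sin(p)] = 5*p^3*sin(p) - 30*p^2*sin(p) - 15*p^2*cos(p) + 10*p^2*cos(2*p) + 10*p*sin(2*p) + 70*p*cos(p) - 60*p*cos(2*p) - 10*p + 10*sin(p) - 30*sin(2*p) - 60*cos(p) + 30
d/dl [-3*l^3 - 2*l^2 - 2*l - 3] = -9*l^2 - 4*l - 2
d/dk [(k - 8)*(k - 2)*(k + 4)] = 3*k^2 - 12*k - 24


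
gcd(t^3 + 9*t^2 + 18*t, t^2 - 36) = t + 6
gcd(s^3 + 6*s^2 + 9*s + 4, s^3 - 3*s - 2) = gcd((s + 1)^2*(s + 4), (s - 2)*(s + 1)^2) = s^2 + 2*s + 1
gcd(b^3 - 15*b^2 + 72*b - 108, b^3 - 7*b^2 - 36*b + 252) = b - 6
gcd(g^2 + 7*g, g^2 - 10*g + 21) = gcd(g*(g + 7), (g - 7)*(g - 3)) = 1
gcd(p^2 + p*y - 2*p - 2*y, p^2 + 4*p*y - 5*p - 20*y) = 1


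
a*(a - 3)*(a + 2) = a^3 - a^2 - 6*a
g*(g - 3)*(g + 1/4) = g^3 - 11*g^2/4 - 3*g/4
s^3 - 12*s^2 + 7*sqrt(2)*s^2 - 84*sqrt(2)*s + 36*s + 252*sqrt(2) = (s - 6)^2*(s + 7*sqrt(2))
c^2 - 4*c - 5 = (c - 5)*(c + 1)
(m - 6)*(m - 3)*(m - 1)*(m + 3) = m^4 - 7*m^3 - 3*m^2 + 63*m - 54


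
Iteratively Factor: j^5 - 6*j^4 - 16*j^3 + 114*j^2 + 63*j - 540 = (j - 4)*(j^4 - 2*j^3 - 24*j^2 + 18*j + 135) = (j - 4)*(j + 3)*(j^3 - 5*j^2 - 9*j + 45) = (j - 5)*(j - 4)*(j + 3)*(j^2 - 9) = (j - 5)*(j - 4)*(j - 3)*(j + 3)*(j + 3)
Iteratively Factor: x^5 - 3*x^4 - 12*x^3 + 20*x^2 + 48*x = (x + 2)*(x^4 - 5*x^3 - 2*x^2 + 24*x) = x*(x + 2)*(x^3 - 5*x^2 - 2*x + 24) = x*(x - 4)*(x + 2)*(x^2 - x - 6) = x*(x - 4)*(x - 3)*(x + 2)*(x + 2)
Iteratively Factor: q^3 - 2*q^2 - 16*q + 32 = (q + 4)*(q^2 - 6*q + 8) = (q - 4)*(q + 4)*(q - 2)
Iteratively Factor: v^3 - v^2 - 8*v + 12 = (v - 2)*(v^2 + v - 6) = (v - 2)^2*(v + 3)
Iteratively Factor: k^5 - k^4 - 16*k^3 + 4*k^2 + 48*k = (k - 4)*(k^4 + 3*k^3 - 4*k^2 - 12*k) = k*(k - 4)*(k^3 + 3*k^2 - 4*k - 12) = k*(k - 4)*(k - 2)*(k^2 + 5*k + 6) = k*(k - 4)*(k - 2)*(k + 3)*(k + 2)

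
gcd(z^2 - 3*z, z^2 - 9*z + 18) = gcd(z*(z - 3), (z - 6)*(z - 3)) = z - 3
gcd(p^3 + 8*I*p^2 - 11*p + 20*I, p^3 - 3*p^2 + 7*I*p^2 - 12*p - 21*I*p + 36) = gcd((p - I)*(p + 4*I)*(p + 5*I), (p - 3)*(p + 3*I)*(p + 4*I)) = p + 4*I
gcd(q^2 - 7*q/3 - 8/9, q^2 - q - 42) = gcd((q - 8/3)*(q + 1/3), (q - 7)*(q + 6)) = 1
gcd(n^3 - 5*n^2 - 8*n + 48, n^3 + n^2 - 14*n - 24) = n^2 - n - 12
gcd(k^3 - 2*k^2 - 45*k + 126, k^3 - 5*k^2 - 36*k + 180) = k - 6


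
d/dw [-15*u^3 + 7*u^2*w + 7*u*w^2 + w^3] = 7*u^2 + 14*u*w + 3*w^2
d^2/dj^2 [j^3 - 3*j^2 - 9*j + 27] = 6*j - 6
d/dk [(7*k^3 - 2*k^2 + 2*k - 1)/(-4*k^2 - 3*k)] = (-28*k^4 - 42*k^3 + 14*k^2 - 8*k - 3)/(k^2*(16*k^2 + 24*k + 9))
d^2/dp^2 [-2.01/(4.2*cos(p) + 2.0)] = (-16.884*cos(p) + 17.7282*cos(2*p) - 53.1846)/(4.2*cos(p) + 2.0)^3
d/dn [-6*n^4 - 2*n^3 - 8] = n^2*(-24*n - 6)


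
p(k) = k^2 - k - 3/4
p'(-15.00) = -31.00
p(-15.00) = 239.25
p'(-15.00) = -31.00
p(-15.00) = 239.25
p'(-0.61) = -2.22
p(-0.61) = 0.23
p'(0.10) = -0.80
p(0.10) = -0.84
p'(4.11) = 7.22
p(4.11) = 12.03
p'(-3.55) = -8.10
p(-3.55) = 15.40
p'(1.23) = 1.46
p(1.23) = -0.47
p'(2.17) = 3.34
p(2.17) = 1.79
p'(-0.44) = -1.88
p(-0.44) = -0.12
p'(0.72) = 0.44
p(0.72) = -0.95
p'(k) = 2*k - 1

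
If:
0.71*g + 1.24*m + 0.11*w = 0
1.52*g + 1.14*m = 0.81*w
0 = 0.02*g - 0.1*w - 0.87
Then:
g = -11.57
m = 7.60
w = -11.01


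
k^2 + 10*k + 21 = (k + 3)*(k + 7)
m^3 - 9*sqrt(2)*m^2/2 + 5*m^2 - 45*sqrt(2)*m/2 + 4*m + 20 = (m + 5)*(m - 4*sqrt(2))*(m - sqrt(2)/2)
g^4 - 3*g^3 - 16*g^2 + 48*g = g*(g - 4)*(g - 3)*(g + 4)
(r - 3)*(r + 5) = r^2 + 2*r - 15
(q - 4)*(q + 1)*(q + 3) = q^3 - 13*q - 12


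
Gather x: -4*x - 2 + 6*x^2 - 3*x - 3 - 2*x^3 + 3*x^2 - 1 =-2*x^3 + 9*x^2 - 7*x - 6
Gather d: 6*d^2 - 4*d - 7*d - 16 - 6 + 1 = 6*d^2 - 11*d - 21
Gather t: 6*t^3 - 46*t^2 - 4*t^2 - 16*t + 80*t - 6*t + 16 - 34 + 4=6*t^3 - 50*t^2 + 58*t - 14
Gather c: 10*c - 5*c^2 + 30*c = -5*c^2 + 40*c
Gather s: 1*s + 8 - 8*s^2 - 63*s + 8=-8*s^2 - 62*s + 16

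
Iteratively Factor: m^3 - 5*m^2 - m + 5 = (m - 1)*(m^2 - 4*m - 5) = (m - 1)*(m + 1)*(m - 5)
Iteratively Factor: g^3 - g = (g + 1)*(g^2 - g) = g*(g + 1)*(g - 1)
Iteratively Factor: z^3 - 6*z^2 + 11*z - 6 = (z - 3)*(z^2 - 3*z + 2) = (z - 3)*(z - 2)*(z - 1)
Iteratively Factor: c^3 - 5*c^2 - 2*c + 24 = (c + 2)*(c^2 - 7*c + 12) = (c - 3)*(c + 2)*(c - 4)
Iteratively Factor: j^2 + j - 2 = (j + 2)*(j - 1)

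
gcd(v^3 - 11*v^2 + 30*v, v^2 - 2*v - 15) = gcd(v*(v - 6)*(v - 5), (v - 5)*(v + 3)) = v - 5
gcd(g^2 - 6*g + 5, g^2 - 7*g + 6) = g - 1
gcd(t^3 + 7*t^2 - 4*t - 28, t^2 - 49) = t + 7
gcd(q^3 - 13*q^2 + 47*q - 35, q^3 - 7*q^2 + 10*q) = q - 5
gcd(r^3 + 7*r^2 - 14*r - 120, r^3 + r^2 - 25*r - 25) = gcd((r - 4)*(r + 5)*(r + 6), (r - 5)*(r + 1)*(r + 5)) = r + 5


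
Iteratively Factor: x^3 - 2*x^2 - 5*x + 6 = (x - 1)*(x^2 - x - 6) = (x - 3)*(x - 1)*(x + 2)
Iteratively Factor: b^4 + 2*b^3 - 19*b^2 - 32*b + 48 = (b - 1)*(b^3 + 3*b^2 - 16*b - 48) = (b - 1)*(b + 3)*(b^2 - 16) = (b - 1)*(b + 3)*(b + 4)*(b - 4)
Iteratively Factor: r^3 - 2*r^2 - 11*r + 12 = (r - 1)*(r^2 - r - 12) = (r - 1)*(r + 3)*(r - 4)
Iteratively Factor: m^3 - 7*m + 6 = (m - 2)*(m^2 + 2*m - 3) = (m - 2)*(m - 1)*(m + 3)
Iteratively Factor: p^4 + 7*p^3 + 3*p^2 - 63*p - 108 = (p + 3)*(p^3 + 4*p^2 - 9*p - 36) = (p + 3)^2*(p^2 + p - 12) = (p + 3)^2*(p + 4)*(p - 3)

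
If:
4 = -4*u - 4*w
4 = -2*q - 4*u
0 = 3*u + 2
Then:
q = -2/3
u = -2/3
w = -1/3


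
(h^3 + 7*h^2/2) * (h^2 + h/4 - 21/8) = h^5 + 15*h^4/4 - 7*h^3/4 - 147*h^2/16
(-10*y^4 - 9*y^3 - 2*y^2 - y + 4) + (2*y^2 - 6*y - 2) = -10*y^4 - 9*y^3 - 7*y + 2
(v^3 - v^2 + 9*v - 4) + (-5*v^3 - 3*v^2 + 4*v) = -4*v^3 - 4*v^2 + 13*v - 4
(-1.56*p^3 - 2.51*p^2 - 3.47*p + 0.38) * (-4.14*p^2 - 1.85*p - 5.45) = 6.4584*p^5 + 13.2774*p^4 + 27.5113*p^3 + 18.5258*p^2 + 18.2085*p - 2.071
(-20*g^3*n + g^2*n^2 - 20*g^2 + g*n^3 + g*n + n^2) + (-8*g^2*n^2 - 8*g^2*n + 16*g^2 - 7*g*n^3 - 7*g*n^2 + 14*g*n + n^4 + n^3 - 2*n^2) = -20*g^3*n - 7*g^2*n^2 - 8*g^2*n - 4*g^2 - 6*g*n^3 - 7*g*n^2 + 15*g*n + n^4 + n^3 - n^2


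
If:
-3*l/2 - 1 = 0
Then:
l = -2/3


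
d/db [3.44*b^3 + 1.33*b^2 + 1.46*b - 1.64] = 10.32*b^2 + 2.66*b + 1.46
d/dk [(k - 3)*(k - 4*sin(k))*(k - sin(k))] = (3 - k)*(k - 4*sin(k))*(cos(k) - 1) + (3 - k)*(k - sin(k))*(4*cos(k) - 1) + (k - 4*sin(k))*(k - sin(k))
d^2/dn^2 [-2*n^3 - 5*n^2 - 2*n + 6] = -12*n - 10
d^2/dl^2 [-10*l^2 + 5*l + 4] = -20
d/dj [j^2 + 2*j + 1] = 2*j + 2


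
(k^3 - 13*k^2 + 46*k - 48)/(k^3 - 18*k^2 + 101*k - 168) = (k - 2)/(k - 7)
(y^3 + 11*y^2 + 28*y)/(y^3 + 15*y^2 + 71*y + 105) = y*(y + 4)/(y^2 + 8*y + 15)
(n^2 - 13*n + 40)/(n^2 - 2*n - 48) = (n - 5)/(n + 6)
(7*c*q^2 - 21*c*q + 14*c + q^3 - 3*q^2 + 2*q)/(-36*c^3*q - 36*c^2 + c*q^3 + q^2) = (-7*c*q^2 + 21*c*q - 14*c - q^3 + 3*q^2 - 2*q)/(36*c^3*q + 36*c^2 - c*q^3 - q^2)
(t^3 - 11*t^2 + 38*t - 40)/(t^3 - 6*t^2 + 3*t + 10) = (t - 4)/(t + 1)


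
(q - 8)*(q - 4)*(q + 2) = q^3 - 10*q^2 + 8*q + 64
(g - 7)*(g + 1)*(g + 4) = g^3 - 2*g^2 - 31*g - 28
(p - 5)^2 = p^2 - 10*p + 25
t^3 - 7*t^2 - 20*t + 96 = (t - 8)*(t - 3)*(t + 4)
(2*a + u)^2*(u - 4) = 4*a^2*u - 16*a^2 + 4*a*u^2 - 16*a*u + u^3 - 4*u^2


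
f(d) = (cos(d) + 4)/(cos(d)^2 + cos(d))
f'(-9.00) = 154.56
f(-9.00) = -38.15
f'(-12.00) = 2.54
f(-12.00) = 3.11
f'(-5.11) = 23.16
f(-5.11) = 8.17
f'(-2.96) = 2003.19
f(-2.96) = -186.52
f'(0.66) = 3.36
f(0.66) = 3.39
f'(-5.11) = 23.16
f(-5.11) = 8.17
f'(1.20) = 26.89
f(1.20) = 8.84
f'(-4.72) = 69048.07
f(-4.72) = 522.58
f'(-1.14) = -19.49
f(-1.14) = 7.46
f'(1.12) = 17.66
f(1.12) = 7.09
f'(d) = (2*sin(d)*cos(d) + sin(d))*(cos(d) + 4)/(cos(d)^2 + cos(d))^2 - sin(d)/(cos(d)^2 + cos(d))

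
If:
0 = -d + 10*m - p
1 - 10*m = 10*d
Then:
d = 1/11 - p/11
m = p/11 + 1/110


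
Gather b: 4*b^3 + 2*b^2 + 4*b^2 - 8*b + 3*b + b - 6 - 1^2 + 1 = 4*b^3 + 6*b^2 - 4*b - 6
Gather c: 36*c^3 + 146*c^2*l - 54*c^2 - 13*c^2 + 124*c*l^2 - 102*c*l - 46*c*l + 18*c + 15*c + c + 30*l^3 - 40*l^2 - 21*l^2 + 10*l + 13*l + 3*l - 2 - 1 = 36*c^3 + c^2*(146*l - 67) + c*(124*l^2 - 148*l + 34) + 30*l^3 - 61*l^2 + 26*l - 3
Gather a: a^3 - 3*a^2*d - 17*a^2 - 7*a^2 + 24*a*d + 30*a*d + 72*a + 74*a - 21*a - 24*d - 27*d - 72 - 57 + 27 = a^3 + a^2*(-3*d - 24) + a*(54*d + 125) - 51*d - 102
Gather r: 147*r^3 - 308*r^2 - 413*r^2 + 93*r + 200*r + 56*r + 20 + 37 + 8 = 147*r^3 - 721*r^2 + 349*r + 65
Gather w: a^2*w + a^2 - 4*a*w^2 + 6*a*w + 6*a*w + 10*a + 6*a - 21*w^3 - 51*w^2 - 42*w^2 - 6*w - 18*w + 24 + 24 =a^2 + 16*a - 21*w^3 + w^2*(-4*a - 93) + w*(a^2 + 12*a - 24) + 48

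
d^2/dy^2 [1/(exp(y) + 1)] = (exp(y) - 1)*exp(y)/(exp(y) + 1)^3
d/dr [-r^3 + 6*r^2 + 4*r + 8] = -3*r^2 + 12*r + 4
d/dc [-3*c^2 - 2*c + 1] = -6*c - 2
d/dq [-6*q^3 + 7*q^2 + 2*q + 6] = -18*q^2 + 14*q + 2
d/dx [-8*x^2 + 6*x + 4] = 6 - 16*x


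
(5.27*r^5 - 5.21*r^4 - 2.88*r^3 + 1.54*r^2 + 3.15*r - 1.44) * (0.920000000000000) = 4.8484*r^5 - 4.7932*r^4 - 2.6496*r^3 + 1.4168*r^2 + 2.898*r - 1.3248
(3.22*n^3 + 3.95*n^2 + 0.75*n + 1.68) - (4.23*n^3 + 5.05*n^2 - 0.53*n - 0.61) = -1.01*n^3 - 1.1*n^2 + 1.28*n + 2.29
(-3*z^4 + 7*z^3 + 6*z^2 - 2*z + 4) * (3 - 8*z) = 24*z^5 - 65*z^4 - 27*z^3 + 34*z^2 - 38*z + 12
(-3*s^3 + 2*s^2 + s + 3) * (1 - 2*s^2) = 6*s^5 - 4*s^4 - 5*s^3 - 4*s^2 + s + 3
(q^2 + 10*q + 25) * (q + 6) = q^3 + 16*q^2 + 85*q + 150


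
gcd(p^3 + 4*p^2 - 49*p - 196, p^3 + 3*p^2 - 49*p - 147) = p^2 - 49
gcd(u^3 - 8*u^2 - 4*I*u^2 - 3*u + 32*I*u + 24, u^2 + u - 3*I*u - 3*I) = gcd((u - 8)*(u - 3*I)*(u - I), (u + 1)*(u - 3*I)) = u - 3*I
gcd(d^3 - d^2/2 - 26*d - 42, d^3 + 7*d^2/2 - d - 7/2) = d + 7/2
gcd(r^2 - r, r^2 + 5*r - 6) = r - 1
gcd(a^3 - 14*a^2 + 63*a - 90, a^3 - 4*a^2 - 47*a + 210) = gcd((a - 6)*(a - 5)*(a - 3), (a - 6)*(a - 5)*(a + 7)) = a^2 - 11*a + 30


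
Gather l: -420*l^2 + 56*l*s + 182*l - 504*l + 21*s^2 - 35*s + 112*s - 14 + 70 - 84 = -420*l^2 + l*(56*s - 322) + 21*s^2 + 77*s - 28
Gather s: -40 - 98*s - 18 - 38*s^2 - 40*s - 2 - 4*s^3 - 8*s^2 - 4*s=-4*s^3 - 46*s^2 - 142*s - 60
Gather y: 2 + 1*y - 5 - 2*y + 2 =-y - 1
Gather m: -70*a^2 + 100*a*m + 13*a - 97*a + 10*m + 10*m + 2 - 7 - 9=-70*a^2 - 84*a + m*(100*a + 20) - 14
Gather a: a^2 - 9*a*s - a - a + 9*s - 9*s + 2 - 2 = a^2 + a*(-9*s - 2)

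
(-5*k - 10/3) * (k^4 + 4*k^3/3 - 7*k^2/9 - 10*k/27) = -5*k^5 - 10*k^4 - 5*k^3/9 + 40*k^2/9 + 100*k/81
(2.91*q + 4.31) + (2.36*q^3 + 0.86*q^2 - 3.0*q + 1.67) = 2.36*q^3 + 0.86*q^2 - 0.0899999999999999*q + 5.98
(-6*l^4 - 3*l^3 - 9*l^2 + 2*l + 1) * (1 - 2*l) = 12*l^5 + 15*l^3 - 13*l^2 + 1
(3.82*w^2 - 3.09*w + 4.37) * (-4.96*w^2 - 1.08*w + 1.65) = -18.9472*w^4 + 11.2008*w^3 - 12.035*w^2 - 9.8181*w + 7.2105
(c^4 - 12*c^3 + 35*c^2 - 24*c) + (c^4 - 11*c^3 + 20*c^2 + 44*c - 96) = 2*c^4 - 23*c^3 + 55*c^2 + 20*c - 96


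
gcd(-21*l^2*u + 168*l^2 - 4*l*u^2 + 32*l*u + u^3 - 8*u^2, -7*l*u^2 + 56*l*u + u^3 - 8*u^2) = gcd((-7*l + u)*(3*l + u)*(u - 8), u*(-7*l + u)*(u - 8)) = -7*l*u + 56*l + u^2 - 8*u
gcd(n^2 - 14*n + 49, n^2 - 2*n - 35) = n - 7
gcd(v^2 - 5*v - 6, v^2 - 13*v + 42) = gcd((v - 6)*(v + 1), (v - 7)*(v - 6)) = v - 6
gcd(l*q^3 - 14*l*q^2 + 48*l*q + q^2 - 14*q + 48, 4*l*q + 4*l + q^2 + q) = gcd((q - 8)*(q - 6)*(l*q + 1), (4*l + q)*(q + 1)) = 1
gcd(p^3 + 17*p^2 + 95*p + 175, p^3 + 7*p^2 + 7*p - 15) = p + 5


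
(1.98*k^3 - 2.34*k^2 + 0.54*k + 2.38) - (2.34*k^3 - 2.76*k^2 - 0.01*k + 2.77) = -0.36*k^3 + 0.42*k^2 + 0.55*k - 0.39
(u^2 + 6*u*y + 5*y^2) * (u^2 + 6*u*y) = u^4 + 12*u^3*y + 41*u^2*y^2 + 30*u*y^3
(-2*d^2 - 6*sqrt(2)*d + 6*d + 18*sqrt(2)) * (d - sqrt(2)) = -2*d^3 - 4*sqrt(2)*d^2 + 6*d^2 + 12*d + 12*sqrt(2)*d - 36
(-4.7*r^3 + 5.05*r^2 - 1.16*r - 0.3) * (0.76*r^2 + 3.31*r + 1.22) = -3.572*r^5 - 11.719*r^4 + 10.0999*r^3 + 2.0934*r^2 - 2.4082*r - 0.366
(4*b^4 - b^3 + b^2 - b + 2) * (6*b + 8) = 24*b^5 + 26*b^4 - 2*b^3 + 2*b^2 + 4*b + 16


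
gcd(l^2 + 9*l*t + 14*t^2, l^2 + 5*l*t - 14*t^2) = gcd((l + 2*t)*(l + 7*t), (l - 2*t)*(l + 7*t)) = l + 7*t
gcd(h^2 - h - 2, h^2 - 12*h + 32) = 1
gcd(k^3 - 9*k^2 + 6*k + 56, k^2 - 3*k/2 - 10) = k - 4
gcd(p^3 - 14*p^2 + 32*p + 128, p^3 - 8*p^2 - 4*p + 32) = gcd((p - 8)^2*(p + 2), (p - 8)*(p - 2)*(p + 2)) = p^2 - 6*p - 16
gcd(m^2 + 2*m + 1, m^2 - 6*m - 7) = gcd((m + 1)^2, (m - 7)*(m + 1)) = m + 1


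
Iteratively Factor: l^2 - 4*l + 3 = (l - 1)*(l - 3)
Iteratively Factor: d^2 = (d)*(d)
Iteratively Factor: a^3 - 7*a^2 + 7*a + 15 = (a - 3)*(a^2 - 4*a - 5) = (a - 5)*(a - 3)*(a + 1)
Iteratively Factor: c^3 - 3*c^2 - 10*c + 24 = (c - 2)*(c^2 - c - 12) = (c - 4)*(c - 2)*(c + 3)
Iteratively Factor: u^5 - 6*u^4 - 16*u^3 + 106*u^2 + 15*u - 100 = (u + 1)*(u^4 - 7*u^3 - 9*u^2 + 115*u - 100) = (u + 1)*(u + 4)*(u^3 - 11*u^2 + 35*u - 25) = (u - 1)*(u + 1)*(u + 4)*(u^2 - 10*u + 25) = (u - 5)*(u - 1)*(u + 1)*(u + 4)*(u - 5)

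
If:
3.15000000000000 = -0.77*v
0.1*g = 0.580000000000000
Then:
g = 5.80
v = -4.09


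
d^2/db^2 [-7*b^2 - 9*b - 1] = -14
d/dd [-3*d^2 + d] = 1 - 6*d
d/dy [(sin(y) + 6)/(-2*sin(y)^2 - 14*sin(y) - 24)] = (sin(y)^2 + 12*sin(y) + 30)*cos(y)/(2*(sin(y)^2 + 7*sin(y) + 12)^2)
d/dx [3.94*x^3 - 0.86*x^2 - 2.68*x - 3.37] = 11.82*x^2 - 1.72*x - 2.68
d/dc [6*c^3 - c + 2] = 18*c^2 - 1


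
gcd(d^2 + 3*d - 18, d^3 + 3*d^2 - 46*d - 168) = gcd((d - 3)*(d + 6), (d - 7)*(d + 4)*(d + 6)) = d + 6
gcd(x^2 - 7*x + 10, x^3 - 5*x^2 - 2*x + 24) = 1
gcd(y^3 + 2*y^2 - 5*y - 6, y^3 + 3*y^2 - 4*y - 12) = y^2 + y - 6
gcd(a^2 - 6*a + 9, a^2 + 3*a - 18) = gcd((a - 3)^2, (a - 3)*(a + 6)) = a - 3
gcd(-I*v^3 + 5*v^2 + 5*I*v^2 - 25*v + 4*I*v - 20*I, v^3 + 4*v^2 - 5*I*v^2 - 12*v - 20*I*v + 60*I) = 1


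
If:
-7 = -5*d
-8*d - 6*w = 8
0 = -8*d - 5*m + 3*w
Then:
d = 7/5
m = -104/25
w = -16/5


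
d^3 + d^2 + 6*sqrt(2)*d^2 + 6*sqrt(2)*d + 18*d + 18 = (d + 1)*(d + 3*sqrt(2))^2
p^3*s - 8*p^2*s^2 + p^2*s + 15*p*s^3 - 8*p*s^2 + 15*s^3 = (p - 5*s)*(p - 3*s)*(p*s + s)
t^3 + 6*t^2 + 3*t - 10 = (t - 1)*(t + 2)*(t + 5)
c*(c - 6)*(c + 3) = c^3 - 3*c^2 - 18*c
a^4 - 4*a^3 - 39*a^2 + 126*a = a*(a - 7)*(a - 3)*(a + 6)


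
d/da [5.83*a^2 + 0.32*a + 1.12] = 11.66*a + 0.32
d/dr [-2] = 0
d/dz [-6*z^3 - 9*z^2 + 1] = 18*z*(-z - 1)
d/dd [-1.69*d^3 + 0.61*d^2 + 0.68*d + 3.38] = -5.07*d^2 + 1.22*d + 0.68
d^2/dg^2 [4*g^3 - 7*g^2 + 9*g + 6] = 24*g - 14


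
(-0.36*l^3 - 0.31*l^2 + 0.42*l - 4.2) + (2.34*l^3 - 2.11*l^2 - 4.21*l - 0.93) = 1.98*l^3 - 2.42*l^2 - 3.79*l - 5.13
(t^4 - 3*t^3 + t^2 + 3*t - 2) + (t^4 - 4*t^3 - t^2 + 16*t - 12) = 2*t^4 - 7*t^3 + 19*t - 14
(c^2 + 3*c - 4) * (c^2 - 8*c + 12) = c^4 - 5*c^3 - 16*c^2 + 68*c - 48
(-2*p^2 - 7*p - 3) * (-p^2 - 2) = 2*p^4 + 7*p^3 + 7*p^2 + 14*p + 6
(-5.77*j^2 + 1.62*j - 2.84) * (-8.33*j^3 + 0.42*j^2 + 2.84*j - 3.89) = 48.0641*j^5 - 15.918*j^4 + 7.9508*j^3 + 25.8533*j^2 - 14.3674*j + 11.0476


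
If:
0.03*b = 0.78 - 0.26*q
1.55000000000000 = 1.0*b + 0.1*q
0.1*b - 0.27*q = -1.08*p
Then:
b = 1.26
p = 0.60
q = 2.85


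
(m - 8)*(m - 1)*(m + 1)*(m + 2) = m^4 - 6*m^3 - 17*m^2 + 6*m + 16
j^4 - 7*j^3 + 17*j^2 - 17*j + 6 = (j - 3)*(j - 2)*(j - 1)^2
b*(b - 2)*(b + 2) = b^3 - 4*b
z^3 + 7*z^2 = z^2*(z + 7)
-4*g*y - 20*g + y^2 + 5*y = (-4*g + y)*(y + 5)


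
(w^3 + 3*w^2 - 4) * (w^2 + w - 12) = w^5 + 4*w^4 - 9*w^3 - 40*w^2 - 4*w + 48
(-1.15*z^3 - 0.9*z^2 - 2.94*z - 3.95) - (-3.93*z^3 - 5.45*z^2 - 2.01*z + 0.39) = 2.78*z^3 + 4.55*z^2 - 0.93*z - 4.34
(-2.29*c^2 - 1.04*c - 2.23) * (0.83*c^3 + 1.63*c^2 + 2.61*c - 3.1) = -1.9007*c^5 - 4.5959*c^4 - 9.523*c^3 + 0.749700000000001*c^2 - 2.5963*c + 6.913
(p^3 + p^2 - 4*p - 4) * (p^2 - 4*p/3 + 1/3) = p^5 - p^4/3 - 5*p^3 + 5*p^2/3 + 4*p - 4/3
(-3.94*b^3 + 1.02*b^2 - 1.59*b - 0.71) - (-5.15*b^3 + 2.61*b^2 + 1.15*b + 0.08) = 1.21*b^3 - 1.59*b^2 - 2.74*b - 0.79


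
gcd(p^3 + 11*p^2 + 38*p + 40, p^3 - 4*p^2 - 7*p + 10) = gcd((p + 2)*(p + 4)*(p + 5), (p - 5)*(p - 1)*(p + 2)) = p + 2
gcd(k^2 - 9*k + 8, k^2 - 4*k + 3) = k - 1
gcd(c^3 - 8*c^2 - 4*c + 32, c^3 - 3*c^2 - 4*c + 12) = c^2 - 4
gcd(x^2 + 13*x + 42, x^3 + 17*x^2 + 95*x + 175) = x + 7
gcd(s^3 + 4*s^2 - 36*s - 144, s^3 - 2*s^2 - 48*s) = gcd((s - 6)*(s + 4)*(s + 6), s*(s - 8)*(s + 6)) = s + 6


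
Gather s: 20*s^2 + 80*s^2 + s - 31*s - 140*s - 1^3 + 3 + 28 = 100*s^2 - 170*s + 30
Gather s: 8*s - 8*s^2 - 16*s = -8*s^2 - 8*s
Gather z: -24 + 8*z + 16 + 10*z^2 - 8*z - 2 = 10*z^2 - 10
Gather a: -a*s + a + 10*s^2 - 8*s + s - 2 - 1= a*(1 - s) + 10*s^2 - 7*s - 3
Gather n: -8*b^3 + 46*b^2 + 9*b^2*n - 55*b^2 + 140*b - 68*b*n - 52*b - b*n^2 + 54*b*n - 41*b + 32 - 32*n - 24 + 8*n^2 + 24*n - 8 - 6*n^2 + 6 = -8*b^3 - 9*b^2 + 47*b + n^2*(2 - b) + n*(9*b^2 - 14*b - 8) + 6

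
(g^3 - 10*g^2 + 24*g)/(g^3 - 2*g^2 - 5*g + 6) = g*(g^2 - 10*g + 24)/(g^3 - 2*g^2 - 5*g + 6)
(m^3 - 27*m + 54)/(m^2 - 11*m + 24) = (m^2 + 3*m - 18)/(m - 8)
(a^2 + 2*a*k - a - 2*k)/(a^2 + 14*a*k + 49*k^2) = (a^2 + 2*a*k - a - 2*k)/(a^2 + 14*a*k + 49*k^2)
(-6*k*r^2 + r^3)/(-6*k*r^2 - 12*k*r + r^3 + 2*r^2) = r/(r + 2)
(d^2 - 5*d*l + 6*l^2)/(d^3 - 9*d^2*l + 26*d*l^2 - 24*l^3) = 1/(d - 4*l)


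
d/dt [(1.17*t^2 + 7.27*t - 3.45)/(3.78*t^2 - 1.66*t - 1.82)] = (-29.4228*t^2 + 21.8232*t - 18.9584)/(14.2884*t^4 - 12.5496*t^3 - 11.0036*t^2 + 6.0424*t + 3.3124)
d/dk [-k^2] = -2*k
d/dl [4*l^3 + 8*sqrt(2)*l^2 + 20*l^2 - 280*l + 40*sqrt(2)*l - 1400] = 12*l^2 + 16*sqrt(2)*l + 40*l - 280 + 40*sqrt(2)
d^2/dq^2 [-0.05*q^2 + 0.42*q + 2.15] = -0.100000000000000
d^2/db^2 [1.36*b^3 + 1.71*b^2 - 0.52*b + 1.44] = 8.16*b + 3.42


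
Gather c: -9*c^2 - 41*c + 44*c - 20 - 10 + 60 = -9*c^2 + 3*c + 30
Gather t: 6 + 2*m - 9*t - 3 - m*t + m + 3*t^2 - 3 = 3*m + 3*t^2 + t*(-m - 9)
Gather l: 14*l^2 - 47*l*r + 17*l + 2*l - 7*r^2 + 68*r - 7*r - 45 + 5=14*l^2 + l*(19 - 47*r) - 7*r^2 + 61*r - 40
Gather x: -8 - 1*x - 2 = -x - 10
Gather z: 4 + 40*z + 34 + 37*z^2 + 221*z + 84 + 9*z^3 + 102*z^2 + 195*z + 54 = 9*z^3 + 139*z^2 + 456*z + 176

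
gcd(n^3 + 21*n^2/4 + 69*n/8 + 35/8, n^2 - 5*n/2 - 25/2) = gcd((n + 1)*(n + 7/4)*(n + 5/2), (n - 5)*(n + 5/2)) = n + 5/2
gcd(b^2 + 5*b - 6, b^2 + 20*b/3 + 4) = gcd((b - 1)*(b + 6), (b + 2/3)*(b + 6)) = b + 6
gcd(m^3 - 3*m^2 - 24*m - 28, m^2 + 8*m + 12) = m + 2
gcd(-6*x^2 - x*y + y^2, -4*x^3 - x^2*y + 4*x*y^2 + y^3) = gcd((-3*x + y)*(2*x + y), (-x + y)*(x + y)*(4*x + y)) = 1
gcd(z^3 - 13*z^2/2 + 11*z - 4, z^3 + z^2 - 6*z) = z - 2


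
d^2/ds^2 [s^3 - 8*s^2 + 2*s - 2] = 6*s - 16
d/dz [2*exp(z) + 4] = 2*exp(z)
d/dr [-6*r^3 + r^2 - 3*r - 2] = -18*r^2 + 2*r - 3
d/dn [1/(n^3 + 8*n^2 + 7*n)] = (-3*n^2 - 16*n - 7)/(n^2*(n^2 + 8*n + 7)^2)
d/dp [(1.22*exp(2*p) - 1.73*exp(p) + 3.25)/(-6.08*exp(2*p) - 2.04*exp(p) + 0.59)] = (-13.0072*exp(2*p) + 40.9596*exp(p) + 5.6093)*exp(p)/(36.9664*exp(4*p) + 24.8064*exp(3*p) - 3.0128*exp(2*p) - 2.4072*exp(p) + 0.3481)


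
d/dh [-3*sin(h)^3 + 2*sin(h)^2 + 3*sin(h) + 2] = (-9*sin(h)^2 + 4*sin(h) + 3)*cos(h)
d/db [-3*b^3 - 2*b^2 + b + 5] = -9*b^2 - 4*b + 1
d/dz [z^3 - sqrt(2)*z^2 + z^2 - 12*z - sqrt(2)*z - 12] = 3*z^2 - 2*sqrt(2)*z + 2*z - 12 - sqrt(2)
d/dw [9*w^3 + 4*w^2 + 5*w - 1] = 27*w^2 + 8*w + 5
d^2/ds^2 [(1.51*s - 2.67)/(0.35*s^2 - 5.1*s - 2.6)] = ((17.271 - 3.171*s)*(-0.35*s^2 + 5.1*s + 2.6) - (0.7*s - 5.1)*(1.4*s - 10.2)*(1.51*s - 2.67))/(-0.35*s^2 + 5.1*s + 2.6)^3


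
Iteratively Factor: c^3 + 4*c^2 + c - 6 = (c + 3)*(c^2 + c - 2) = (c - 1)*(c + 3)*(c + 2)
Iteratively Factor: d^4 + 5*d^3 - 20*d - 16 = (d - 2)*(d^3 + 7*d^2 + 14*d + 8) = (d - 2)*(d + 2)*(d^2 + 5*d + 4) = (d - 2)*(d + 2)*(d + 4)*(d + 1)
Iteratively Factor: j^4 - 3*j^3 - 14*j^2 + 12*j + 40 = (j + 2)*(j^3 - 5*j^2 - 4*j + 20) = (j + 2)^2*(j^2 - 7*j + 10) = (j - 5)*(j + 2)^2*(j - 2)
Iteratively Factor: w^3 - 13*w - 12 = (w + 1)*(w^2 - w - 12) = (w + 1)*(w + 3)*(w - 4)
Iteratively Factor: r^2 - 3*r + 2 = (r - 1)*(r - 2)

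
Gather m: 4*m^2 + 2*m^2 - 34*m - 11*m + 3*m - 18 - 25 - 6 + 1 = 6*m^2 - 42*m - 48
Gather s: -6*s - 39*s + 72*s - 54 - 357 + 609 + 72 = 27*s + 270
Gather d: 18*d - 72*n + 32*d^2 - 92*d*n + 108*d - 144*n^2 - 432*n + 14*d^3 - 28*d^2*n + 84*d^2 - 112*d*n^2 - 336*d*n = 14*d^3 + d^2*(116 - 28*n) + d*(-112*n^2 - 428*n + 126) - 144*n^2 - 504*n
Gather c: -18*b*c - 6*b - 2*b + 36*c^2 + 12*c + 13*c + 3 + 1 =-8*b + 36*c^2 + c*(25 - 18*b) + 4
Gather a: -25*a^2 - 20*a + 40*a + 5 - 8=-25*a^2 + 20*a - 3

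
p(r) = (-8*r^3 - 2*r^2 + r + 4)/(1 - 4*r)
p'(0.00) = 17.00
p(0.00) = 4.00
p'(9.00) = 37.01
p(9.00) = 170.89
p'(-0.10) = 8.76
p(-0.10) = 2.78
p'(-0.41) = 1.66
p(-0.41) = 1.44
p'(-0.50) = 0.78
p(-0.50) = 1.33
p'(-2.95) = -10.70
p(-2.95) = 14.77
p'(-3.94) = -14.70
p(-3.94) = 27.35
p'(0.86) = 7.13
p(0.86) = 0.70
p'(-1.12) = -2.95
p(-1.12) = 2.12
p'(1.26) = 7.02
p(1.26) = 3.45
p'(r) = (-24*r^2 - 4*r + 1)/(1 - 4*r) + 4*(-8*r^3 - 2*r^2 + r + 4)/(1 - 4*r)^2 = (64*r^3 - 16*r^2 - 4*r + 17)/(16*r^2 - 8*r + 1)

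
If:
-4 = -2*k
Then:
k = 2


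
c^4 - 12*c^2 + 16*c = c*(c - 2)^2*(c + 4)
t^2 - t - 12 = (t - 4)*(t + 3)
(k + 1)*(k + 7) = k^2 + 8*k + 7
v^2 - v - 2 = (v - 2)*(v + 1)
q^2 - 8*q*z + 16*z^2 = (q - 4*z)^2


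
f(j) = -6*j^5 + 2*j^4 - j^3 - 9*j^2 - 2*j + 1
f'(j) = -30*j^4 + 8*j^3 - 3*j^2 - 18*j - 2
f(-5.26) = 25598.09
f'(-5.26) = -24119.46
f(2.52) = -606.29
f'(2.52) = -1148.21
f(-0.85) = 0.52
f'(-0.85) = -9.44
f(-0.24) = 0.99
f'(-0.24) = 1.94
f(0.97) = -13.70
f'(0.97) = -41.54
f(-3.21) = 2205.03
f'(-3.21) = -3424.98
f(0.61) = -4.03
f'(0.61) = -16.43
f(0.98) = -14.12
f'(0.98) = -42.66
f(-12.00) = 1534921.00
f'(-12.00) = -636122.00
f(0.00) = 1.00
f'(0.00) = -2.00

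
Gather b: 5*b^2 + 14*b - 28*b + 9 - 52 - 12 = 5*b^2 - 14*b - 55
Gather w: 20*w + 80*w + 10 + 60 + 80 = 100*w + 150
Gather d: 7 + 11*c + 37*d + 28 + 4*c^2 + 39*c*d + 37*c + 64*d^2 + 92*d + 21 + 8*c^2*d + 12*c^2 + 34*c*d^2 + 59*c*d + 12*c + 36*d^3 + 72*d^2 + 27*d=16*c^2 + 60*c + 36*d^3 + d^2*(34*c + 136) + d*(8*c^2 + 98*c + 156) + 56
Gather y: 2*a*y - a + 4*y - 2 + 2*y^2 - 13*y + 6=-a + 2*y^2 + y*(2*a - 9) + 4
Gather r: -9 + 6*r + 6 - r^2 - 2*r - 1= -r^2 + 4*r - 4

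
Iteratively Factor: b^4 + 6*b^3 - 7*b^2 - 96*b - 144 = (b + 4)*(b^3 + 2*b^2 - 15*b - 36) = (b - 4)*(b + 4)*(b^2 + 6*b + 9) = (b - 4)*(b + 3)*(b + 4)*(b + 3)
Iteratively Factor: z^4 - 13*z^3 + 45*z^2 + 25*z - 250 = (z - 5)*(z^3 - 8*z^2 + 5*z + 50) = (z - 5)*(z + 2)*(z^2 - 10*z + 25) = (z - 5)^2*(z + 2)*(z - 5)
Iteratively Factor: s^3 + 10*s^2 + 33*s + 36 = (s + 3)*(s^2 + 7*s + 12) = (s + 3)*(s + 4)*(s + 3)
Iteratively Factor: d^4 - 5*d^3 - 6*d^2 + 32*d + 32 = (d - 4)*(d^3 - d^2 - 10*d - 8) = (d - 4)*(d + 2)*(d^2 - 3*d - 4) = (d - 4)^2*(d + 2)*(d + 1)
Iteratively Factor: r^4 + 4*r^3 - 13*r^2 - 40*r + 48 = (r - 1)*(r^3 + 5*r^2 - 8*r - 48) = (r - 1)*(r + 4)*(r^2 + r - 12) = (r - 1)*(r + 4)^2*(r - 3)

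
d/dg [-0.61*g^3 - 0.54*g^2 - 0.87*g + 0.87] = -1.83*g^2 - 1.08*g - 0.87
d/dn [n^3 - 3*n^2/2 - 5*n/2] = 3*n^2 - 3*n - 5/2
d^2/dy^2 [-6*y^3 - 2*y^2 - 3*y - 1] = -36*y - 4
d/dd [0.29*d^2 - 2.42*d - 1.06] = 0.58*d - 2.42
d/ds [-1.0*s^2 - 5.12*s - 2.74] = -2.0*s - 5.12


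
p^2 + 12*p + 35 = (p + 5)*(p + 7)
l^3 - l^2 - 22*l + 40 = (l - 4)*(l - 2)*(l + 5)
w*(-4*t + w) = -4*t*w + w^2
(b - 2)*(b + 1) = b^2 - b - 2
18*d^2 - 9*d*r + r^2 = (-6*d + r)*(-3*d + r)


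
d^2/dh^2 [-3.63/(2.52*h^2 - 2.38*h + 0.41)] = (46.103904*h^2 - 43.542576*h - 3.63*(5.04*h - 2.38)*(10.08*h - 4.76) + 7.501032)/(2.52*h^2 - 2.38*h + 0.41)^3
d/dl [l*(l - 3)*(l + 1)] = 3*l^2 - 4*l - 3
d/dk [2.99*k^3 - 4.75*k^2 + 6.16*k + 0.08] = 8.97*k^2 - 9.5*k + 6.16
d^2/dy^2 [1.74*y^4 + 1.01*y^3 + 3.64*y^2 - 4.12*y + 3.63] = 20.88*y^2 + 6.06*y + 7.28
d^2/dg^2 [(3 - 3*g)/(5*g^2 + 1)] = 30*(20*g^2*(1 - g) + (3*g - 1)*(5*g^2 + 1))/(5*g^2 + 1)^3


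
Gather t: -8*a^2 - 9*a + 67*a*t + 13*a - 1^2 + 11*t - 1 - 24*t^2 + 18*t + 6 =-8*a^2 + 4*a - 24*t^2 + t*(67*a + 29) + 4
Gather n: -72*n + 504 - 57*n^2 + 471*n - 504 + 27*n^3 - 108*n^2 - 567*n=27*n^3 - 165*n^2 - 168*n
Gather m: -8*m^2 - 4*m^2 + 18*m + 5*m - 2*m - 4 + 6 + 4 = -12*m^2 + 21*m + 6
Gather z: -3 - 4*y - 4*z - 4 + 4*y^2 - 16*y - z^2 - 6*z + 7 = 4*y^2 - 20*y - z^2 - 10*z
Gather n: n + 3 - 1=n + 2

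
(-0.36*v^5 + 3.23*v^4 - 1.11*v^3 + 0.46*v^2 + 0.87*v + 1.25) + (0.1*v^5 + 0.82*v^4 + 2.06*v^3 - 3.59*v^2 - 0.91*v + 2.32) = -0.26*v^5 + 4.05*v^4 + 0.95*v^3 - 3.13*v^2 - 0.04*v + 3.57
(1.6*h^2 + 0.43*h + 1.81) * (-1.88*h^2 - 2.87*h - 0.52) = -3.008*h^4 - 5.4004*h^3 - 5.4689*h^2 - 5.4183*h - 0.9412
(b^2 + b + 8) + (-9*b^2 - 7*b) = -8*b^2 - 6*b + 8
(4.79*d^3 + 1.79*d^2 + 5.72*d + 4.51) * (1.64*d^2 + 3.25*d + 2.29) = 7.8556*d^5 + 18.5031*d^4 + 26.1674*d^3 + 30.0855*d^2 + 27.7563*d + 10.3279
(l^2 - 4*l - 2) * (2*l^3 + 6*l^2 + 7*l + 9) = 2*l^5 - 2*l^4 - 21*l^3 - 31*l^2 - 50*l - 18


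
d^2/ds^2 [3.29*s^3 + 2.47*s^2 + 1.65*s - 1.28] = 19.74*s + 4.94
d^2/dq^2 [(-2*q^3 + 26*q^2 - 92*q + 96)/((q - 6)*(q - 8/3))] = 48*(17*q^3 - 144*q^2 + 432*q - 480)/(27*q^6 - 702*q^5 + 7380*q^4 - 40040*q^3 + 118080*q^2 - 179712*q + 110592)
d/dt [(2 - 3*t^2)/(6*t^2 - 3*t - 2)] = 3*(3*t^2 - 4*t + 2)/(36*t^4 - 36*t^3 - 15*t^2 + 12*t + 4)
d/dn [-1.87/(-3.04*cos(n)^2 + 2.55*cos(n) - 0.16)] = (11.3696*cos(n) - 4.7685)*sin(n)/(3.04*cos(n)^2 - 2.55*cos(n) + 0.16)^2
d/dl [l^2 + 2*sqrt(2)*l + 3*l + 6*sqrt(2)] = 2*l + 2*sqrt(2) + 3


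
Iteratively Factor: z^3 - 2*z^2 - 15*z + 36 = (z - 3)*(z^2 + z - 12) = (z - 3)^2*(z + 4)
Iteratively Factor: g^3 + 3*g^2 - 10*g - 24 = (g + 4)*(g^2 - g - 6) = (g + 2)*(g + 4)*(g - 3)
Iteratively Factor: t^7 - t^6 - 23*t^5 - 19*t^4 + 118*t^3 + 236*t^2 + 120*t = (t + 2)*(t^6 - 3*t^5 - 17*t^4 + 15*t^3 + 88*t^2 + 60*t) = (t + 2)^2*(t^5 - 5*t^4 - 7*t^3 + 29*t^2 + 30*t) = (t + 1)*(t + 2)^2*(t^4 - 6*t^3 - t^2 + 30*t) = t*(t + 1)*(t + 2)^2*(t^3 - 6*t^2 - t + 30) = t*(t - 5)*(t + 1)*(t + 2)^2*(t^2 - t - 6) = t*(t - 5)*(t + 1)*(t + 2)^3*(t - 3)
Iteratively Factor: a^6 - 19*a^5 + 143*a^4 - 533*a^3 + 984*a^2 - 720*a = (a - 3)*(a^5 - 16*a^4 + 95*a^3 - 248*a^2 + 240*a) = (a - 4)*(a - 3)*(a^4 - 12*a^3 + 47*a^2 - 60*a) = a*(a - 4)*(a - 3)*(a^3 - 12*a^2 + 47*a - 60) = a*(a - 5)*(a - 4)*(a - 3)*(a^2 - 7*a + 12) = a*(a - 5)*(a - 4)*(a - 3)^2*(a - 4)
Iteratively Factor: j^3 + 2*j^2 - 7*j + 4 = (j + 4)*(j^2 - 2*j + 1) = (j - 1)*(j + 4)*(j - 1)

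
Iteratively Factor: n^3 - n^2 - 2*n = (n + 1)*(n^2 - 2*n) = n*(n + 1)*(n - 2)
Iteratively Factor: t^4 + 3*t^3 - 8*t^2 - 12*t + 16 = (t - 2)*(t^3 + 5*t^2 + 2*t - 8) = (t - 2)*(t + 4)*(t^2 + t - 2) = (t - 2)*(t + 2)*(t + 4)*(t - 1)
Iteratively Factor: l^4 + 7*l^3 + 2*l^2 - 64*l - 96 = (l + 4)*(l^3 + 3*l^2 - 10*l - 24) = (l - 3)*(l + 4)*(l^2 + 6*l + 8) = (l - 3)*(l + 4)^2*(l + 2)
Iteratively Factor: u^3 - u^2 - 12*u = (u)*(u^2 - u - 12) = u*(u - 4)*(u + 3)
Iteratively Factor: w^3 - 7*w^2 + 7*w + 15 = (w - 3)*(w^2 - 4*w - 5) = (w - 3)*(w + 1)*(w - 5)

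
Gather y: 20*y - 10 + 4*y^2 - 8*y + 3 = 4*y^2 + 12*y - 7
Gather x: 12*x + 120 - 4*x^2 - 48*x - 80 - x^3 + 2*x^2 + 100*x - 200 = -x^3 - 2*x^2 + 64*x - 160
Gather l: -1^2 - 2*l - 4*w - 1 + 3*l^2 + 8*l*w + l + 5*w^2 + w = 3*l^2 + l*(8*w - 1) + 5*w^2 - 3*w - 2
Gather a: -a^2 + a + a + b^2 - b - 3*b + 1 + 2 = -a^2 + 2*a + b^2 - 4*b + 3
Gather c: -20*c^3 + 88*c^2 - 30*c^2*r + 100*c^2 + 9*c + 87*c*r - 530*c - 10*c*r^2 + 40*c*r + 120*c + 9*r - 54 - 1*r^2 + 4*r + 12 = -20*c^3 + c^2*(188 - 30*r) + c*(-10*r^2 + 127*r - 401) - r^2 + 13*r - 42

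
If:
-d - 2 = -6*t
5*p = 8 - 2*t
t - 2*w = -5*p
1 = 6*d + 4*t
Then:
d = -1/20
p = 147/100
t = 13/40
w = 307/80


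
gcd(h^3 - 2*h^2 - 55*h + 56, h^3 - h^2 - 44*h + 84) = h + 7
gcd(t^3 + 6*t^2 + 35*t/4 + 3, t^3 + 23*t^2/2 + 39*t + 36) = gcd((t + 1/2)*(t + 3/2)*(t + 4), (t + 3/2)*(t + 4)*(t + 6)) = t^2 + 11*t/2 + 6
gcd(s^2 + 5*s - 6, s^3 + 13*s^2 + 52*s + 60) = s + 6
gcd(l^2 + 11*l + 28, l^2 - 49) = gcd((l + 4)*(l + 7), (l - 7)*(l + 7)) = l + 7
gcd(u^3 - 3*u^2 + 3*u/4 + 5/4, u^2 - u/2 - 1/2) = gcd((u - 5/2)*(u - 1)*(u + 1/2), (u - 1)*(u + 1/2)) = u^2 - u/2 - 1/2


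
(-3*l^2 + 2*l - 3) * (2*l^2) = -6*l^4 + 4*l^3 - 6*l^2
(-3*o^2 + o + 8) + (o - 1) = -3*o^2 + 2*o + 7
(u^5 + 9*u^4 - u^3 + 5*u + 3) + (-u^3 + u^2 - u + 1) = u^5 + 9*u^4 - 2*u^3 + u^2 + 4*u + 4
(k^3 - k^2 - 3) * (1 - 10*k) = -10*k^4 + 11*k^3 - k^2 + 30*k - 3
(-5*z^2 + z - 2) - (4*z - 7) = -5*z^2 - 3*z + 5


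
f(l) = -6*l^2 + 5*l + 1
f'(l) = 5 - 12*l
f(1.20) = -1.64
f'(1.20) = -9.40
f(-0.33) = -1.30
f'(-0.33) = 8.96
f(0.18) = 1.71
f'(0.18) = 2.84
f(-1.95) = -31.56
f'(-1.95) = 28.40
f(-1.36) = -16.90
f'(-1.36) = 21.32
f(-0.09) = 0.50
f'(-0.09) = 6.08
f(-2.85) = -61.98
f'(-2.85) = 39.20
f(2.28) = -18.79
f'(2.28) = -22.36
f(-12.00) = -923.00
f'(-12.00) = 149.00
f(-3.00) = -68.00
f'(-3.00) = 41.00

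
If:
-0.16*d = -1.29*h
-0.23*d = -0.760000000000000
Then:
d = 3.30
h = 0.41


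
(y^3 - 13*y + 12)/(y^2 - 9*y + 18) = (y^2 + 3*y - 4)/(y - 6)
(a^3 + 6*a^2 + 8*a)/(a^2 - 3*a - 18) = a*(a^2 + 6*a + 8)/(a^2 - 3*a - 18)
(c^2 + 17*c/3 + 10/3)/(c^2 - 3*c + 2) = (3*c^2 + 17*c + 10)/(3*(c^2 - 3*c + 2))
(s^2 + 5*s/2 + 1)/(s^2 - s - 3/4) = 2*(s + 2)/(2*s - 3)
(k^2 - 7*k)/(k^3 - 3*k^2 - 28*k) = 1/(k + 4)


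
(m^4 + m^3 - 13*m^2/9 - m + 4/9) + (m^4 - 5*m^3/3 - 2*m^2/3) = 2*m^4 - 2*m^3/3 - 19*m^2/9 - m + 4/9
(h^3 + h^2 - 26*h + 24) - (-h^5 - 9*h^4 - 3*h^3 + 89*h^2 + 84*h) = h^5 + 9*h^4 + 4*h^3 - 88*h^2 - 110*h + 24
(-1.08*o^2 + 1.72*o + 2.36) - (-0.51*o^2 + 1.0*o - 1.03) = -0.57*o^2 + 0.72*o + 3.39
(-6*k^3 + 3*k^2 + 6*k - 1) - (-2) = -6*k^3 + 3*k^2 + 6*k + 1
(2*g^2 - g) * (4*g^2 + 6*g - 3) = 8*g^4 + 8*g^3 - 12*g^2 + 3*g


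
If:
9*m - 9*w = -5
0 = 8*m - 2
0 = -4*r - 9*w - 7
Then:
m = 1/4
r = -57/16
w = 29/36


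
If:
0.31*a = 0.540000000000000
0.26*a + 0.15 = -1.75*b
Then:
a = 1.74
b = -0.34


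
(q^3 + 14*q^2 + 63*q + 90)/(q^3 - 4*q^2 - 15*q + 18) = (q^2 + 11*q + 30)/(q^2 - 7*q + 6)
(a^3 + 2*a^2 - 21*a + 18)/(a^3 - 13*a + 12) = (a + 6)/(a + 4)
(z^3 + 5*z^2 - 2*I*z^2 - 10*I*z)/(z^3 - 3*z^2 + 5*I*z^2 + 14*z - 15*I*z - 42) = z*(z + 5)/(z^2 + z*(-3 + 7*I) - 21*I)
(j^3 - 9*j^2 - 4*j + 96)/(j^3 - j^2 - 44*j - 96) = (j - 4)/(j + 4)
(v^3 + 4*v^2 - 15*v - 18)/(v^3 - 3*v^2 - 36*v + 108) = (v + 1)/(v - 6)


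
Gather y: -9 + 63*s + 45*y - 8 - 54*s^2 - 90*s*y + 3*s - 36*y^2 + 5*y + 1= -54*s^2 + 66*s - 36*y^2 + y*(50 - 90*s) - 16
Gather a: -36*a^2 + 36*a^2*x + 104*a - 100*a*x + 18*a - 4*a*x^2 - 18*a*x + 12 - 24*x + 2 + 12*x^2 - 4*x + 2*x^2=a^2*(36*x - 36) + a*(-4*x^2 - 118*x + 122) + 14*x^2 - 28*x + 14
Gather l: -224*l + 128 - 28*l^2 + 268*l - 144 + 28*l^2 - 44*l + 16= 0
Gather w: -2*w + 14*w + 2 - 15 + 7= 12*w - 6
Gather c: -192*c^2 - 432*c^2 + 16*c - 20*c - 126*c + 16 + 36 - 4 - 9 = -624*c^2 - 130*c + 39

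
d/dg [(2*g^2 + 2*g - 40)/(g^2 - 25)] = -2/(g^2 - 10*g + 25)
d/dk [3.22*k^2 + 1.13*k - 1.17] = 6.44*k + 1.13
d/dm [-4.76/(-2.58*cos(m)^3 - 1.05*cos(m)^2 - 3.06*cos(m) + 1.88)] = (36.8424*cos(m)^2 + 9.996*cos(m) + 14.5656)*sin(m)/(2.58*cos(m)^3 + 1.05*cos(m)^2 + 3.06*cos(m) - 1.88)^2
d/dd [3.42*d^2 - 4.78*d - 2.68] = 6.84*d - 4.78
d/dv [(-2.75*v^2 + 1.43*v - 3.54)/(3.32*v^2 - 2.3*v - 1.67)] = (1.5774*v^2 + 32.6906*v - 10.5301)/(11.0224*v^4 - 15.272*v^3 - 5.7988*v^2 + 7.682*v + 2.7889)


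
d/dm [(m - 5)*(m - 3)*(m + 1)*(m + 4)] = 4*m^3 - 9*m^2 - 42*m + 43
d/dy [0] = 0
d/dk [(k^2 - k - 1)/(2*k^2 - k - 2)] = (k^2 + 1)/(4*k^4 - 4*k^3 - 7*k^2 + 4*k + 4)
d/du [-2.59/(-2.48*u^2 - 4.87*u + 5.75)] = (-12.8464*u - 12.6133)/(2.48*u^2 + 4.87*u - 5.75)^2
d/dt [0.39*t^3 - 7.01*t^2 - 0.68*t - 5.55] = 1.17*t^2 - 14.02*t - 0.68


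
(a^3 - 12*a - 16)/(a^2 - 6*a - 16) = (a^2 - 2*a - 8)/(a - 8)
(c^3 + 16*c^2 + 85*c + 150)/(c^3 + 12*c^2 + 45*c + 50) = (c + 6)/(c + 2)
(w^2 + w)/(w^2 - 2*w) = (w + 1)/(w - 2)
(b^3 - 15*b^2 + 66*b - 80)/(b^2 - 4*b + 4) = (b^2 - 13*b + 40)/(b - 2)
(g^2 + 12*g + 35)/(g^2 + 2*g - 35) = (g + 5)/(g - 5)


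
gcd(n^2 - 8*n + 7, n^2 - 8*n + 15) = 1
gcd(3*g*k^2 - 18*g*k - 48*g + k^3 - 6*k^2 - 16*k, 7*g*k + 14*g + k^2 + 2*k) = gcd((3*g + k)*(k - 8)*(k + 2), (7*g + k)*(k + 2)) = k + 2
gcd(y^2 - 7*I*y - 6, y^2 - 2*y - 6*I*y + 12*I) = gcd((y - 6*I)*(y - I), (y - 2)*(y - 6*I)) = y - 6*I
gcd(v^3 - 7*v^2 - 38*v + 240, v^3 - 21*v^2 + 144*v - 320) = v^2 - 13*v + 40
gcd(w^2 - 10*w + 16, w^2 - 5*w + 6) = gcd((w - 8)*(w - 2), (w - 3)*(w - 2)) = w - 2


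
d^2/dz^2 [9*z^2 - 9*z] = 18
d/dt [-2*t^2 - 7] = -4*t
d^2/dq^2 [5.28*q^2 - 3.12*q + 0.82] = 10.5600000000000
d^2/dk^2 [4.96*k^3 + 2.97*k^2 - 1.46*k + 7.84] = 29.76*k + 5.94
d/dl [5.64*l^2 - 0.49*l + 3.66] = 11.28*l - 0.49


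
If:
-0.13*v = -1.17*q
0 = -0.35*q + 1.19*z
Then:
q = 3.4*z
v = 30.6*z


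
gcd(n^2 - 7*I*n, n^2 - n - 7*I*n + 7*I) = n - 7*I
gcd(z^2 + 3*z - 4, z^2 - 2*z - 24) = z + 4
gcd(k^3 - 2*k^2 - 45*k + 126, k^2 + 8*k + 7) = k + 7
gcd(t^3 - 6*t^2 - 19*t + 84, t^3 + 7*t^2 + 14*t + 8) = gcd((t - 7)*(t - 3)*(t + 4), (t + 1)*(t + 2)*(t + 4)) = t + 4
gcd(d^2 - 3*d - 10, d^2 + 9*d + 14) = d + 2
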